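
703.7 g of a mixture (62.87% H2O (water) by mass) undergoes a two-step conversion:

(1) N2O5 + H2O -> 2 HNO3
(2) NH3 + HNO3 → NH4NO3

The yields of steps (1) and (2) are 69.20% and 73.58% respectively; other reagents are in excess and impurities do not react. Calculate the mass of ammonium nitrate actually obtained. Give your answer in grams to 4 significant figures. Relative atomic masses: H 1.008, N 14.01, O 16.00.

Pure H2O = 703.7 × 0.6287 = 442.42 g.
M(H2O) = 2(1.008) + 16.00 = 18.016 g/mol.
M(NH4NO3) = 2(14.01) + 4(1.008) + 3(16.00) = 80.052 g/mol.
n(H2O) = 442.42 / 18.016 = 24.557 mol.
Step 1 (H2O:HNO3 = 1:2): theoretical n(HNO3) = 49.114 mol; at 69.20% yield, n(HNO3) = 33.987 mol.
Step 2 (HNO3:NH4NO3 = 1:1): theoretical n(NH4NO3) = 33.987 mol, so theoretical mass = 33.987 × 80.052 = 2720.7 g.
At 73.58% yield, actual mass of NH4NO3 = 2720.7 × 0.7358 = 2001.9 g.

2002 g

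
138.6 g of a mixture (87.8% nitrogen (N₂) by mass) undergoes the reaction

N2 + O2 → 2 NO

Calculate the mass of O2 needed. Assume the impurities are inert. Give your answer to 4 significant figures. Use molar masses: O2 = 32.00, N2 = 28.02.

Mass of pure N2 = 138.6 g × 0.878 = 121.69 g.
n(N2) = 121.69 g / 28.02 g/mol = 4.3430 mol.
From the equation the N2:O2 mole ratio is 1:1, so n(O2) = 4.3430 × 1/1 = 4.3430 mol.
Mass of O2 = 4.3430 mol × 32.00 g/mol = 138.98 g.

139.0 g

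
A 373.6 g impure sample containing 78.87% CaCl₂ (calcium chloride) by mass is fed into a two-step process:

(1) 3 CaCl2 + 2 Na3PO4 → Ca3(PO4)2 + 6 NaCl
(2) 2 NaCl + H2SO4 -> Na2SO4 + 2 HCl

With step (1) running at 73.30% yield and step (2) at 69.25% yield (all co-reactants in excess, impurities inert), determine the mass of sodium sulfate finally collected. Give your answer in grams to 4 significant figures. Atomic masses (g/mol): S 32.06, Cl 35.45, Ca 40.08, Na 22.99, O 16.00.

191.4 g

Pure CaCl2 = 373.6 × 0.7887 = 294.66 g.
M(CaCl2) = 40.08 + 2(35.45) = 110.98 g/mol.
M(Na2SO4) = 2(22.99) + 32.06 + 4(16.00) = 142.04 g/mol.
n(CaCl2) = 294.66 / 110.98 = 2.6551 mol.
Step 1 (CaCl2:NaCl = 3:6): theoretical n(NaCl) = 5.3101 mol; at 73.30% yield, n(NaCl) = 3.8923 mol.
Step 2 (NaCl:Na2SO4 = 2:1): theoretical n(Na2SO4) = 1.9462 mol, so theoretical mass = 1.9462 × 142.04 = 276.43 g.
At 69.25% yield, actual mass of Na2SO4 = 276.43 × 0.6925 = 191.43 g.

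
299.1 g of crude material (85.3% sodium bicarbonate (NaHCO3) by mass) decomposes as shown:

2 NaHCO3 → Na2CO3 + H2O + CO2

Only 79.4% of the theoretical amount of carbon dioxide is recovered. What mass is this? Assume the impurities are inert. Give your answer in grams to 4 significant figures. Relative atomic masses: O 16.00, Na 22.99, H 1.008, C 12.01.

53.06 g

Pure NaHCO3 available = 299.1 g × 0.853 = 255.13 g.
M(NaHCO3) = 22.99 + 1.008 + 12.01 + 3(16.00) = 84.008 g/mol.
M(CO2) = 12.01 + 2(16.00) = 44.01 g/mol.
n(NaHCO3) = 255.13 g / 84.008 g/mol = 3.0370 mol.
From the equation the NaHCO3:CO2 mole ratio is 2:1, so n(CO2) = 3.0370 × 1/2 = 1.5185 mol.
Mass of CO2 = 1.5185 mol × 44.01 g/mol = 66.829 g.
Actual mass collected = 66.829 g × 0.794 = 53.062 g.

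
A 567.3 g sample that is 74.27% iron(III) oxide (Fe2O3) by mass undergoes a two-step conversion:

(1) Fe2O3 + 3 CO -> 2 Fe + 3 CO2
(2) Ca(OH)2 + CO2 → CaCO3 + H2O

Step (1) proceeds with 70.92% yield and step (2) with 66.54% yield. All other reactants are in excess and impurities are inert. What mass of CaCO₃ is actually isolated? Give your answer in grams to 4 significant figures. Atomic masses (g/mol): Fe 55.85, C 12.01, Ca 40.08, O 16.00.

373.8 g

Pure Fe2O3 = 567.3 × 0.7427 = 421.33 g.
M(Fe2O3) = 2(55.85) + 3(16.00) = 159.70 g/mol.
M(CaCO3) = 40.08 + 12.01 + 3(16.00) = 100.09 g/mol.
n(Fe2O3) = 421.33 / 159.70 = 2.6383 mol.
Step 1 (Fe2O3:CO2 = 1:3): theoretical n(CO2) = 7.9148 mol; at 70.92% yield, n(CO2) = 5.6132 mol.
Step 2 (CO2:CaCO3 = 1:1): theoretical n(CaCO3) = 5.6132 mol, so theoretical mass = 5.6132 × 100.09 = 561.83 g.
At 66.54% yield, actual mass of CaCO3 = 561.83 × 0.6654 = 373.84 g.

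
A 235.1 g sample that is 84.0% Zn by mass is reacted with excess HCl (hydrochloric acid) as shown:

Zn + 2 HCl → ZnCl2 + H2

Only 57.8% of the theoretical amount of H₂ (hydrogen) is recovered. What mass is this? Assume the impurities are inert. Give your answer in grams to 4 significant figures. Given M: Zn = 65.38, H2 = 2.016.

Pure Zn available = 235.1 g × 0.840 = 197.48 g.
n(Zn) = 197.48 g / 65.38 g/mol = 3.0206 mol.
From the equation the Zn:H2 mole ratio is 1:1, so n(H2) = 3.0206 × 1/1 = 3.0206 mol.
Mass of H2 = 3.0206 mol × 2.016 g/mol = 6.0894 g.
Actual mass collected = 6.0894 g × 0.578 = 3.5197 g.

3.520 g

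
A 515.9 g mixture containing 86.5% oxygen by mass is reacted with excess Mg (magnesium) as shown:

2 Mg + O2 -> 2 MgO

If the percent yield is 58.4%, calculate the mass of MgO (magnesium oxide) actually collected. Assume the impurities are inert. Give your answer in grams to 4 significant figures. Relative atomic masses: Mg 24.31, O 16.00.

Pure O2 available = 515.9 g × 0.865 = 446.25 g.
M(O2) = 2(16.00) = 32.00 g/mol.
M(MgO) = 24.31 + 16.00 = 40.31 g/mol.
n(O2) = 446.25 g / 32.00 g/mol = 13.945 mol.
From the equation the O2:MgO mole ratio is 1:2, so n(MgO) = 13.945 × 2/1 = 27.891 mol.
Mass of MgO = 27.891 mol × 40.31 g/mol = 1124.3 g.
Actual mass collected = 1124.3 g × 0.584 = 656.58 g.

656.6 g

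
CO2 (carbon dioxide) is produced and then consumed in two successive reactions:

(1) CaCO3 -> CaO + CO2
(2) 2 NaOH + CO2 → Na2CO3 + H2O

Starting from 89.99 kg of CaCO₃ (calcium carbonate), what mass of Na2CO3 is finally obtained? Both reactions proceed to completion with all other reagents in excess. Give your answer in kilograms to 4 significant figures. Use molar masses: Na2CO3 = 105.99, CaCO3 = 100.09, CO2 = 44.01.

89.99 kg = 89990 g.
n(CaCO3) = 89990 / 100.09 = 899.09 mol.
Step 1 gives a 1:1 ratio of CaCO3 to CO2, so n(CO2) = 899.09 mol.
In step 2 the CO2:Na2CO3 ratio is 1:1, so n(Na2CO3) = 899.09 mol.
Mass of Na2CO3 = 899.09 × 105.99 = 95295 g = 95.29 kg.

95.29 kg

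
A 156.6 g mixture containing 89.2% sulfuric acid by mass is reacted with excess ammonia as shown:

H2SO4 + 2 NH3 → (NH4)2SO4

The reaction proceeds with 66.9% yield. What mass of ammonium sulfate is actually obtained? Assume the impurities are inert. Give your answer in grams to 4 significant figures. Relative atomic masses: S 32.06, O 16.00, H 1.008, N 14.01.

Pure H2SO4 available = 156.6 g × 0.892 = 139.69 g.
M(H2SO4) = 2(1.008) + 32.06 + 4(16.00) = 98.076 g/mol.
M((NH4)2SO4) = 2(14.01) + 8(1.008) + 32.06 + 4(16.00) = 132.144 g/mol.
n(H2SO4) = 139.69 g / 98.076 g/mol = 1.4243 mol.
From the equation the H2SO4:(NH4)2SO4 mole ratio is 1:1, so n((NH4)2SO4) = 1.4243 × 1/1 = 1.4243 mol.
Mass of (NH4)2SO4 = 1.4243 mol × 132.144 g/mol = 188.21 g.
Actual mass collected = 188.21 g × 0.669 = 125.91 g.

125.9 g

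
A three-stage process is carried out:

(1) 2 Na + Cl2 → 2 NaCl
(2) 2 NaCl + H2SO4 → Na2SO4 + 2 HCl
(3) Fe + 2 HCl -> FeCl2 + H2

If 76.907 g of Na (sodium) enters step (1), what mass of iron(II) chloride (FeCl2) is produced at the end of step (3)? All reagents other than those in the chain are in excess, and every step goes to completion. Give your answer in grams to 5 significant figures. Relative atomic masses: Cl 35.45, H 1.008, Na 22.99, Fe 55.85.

212.00 g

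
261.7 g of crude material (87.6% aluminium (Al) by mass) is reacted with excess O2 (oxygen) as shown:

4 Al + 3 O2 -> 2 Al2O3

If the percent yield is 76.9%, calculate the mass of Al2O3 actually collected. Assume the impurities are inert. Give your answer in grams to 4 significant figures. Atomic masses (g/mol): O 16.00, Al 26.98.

Pure Al available = 261.7 g × 0.876 = 229.25 g.
M(Al) = 26.98 g/mol.
M(Al2O3) = 2(26.98) + 3(16.00) = 101.96 g/mol.
n(Al) = 229.25 g / 26.98 g/mol = 8.4970 mol.
From the equation the Al:Al2O3 mole ratio is 4:2, so n(Al2O3) = 8.4970 × 2/4 = 4.2485 mol.
Mass of Al2O3 = 4.2485 mol × 101.96 g/mol = 433.18 g.
Actual mass collected = 433.18 g × 0.769 = 333.11 g.

333.1 g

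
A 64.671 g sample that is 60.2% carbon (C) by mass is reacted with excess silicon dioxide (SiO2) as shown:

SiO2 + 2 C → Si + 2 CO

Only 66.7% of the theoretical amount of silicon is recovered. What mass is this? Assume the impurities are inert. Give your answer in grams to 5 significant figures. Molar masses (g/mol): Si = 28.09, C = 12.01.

30.368 g

Pure C available = 64.671 g × 0.602 = 38.9319 g.
n(C) = 38.9319 g / 12.01 g/mol = 3.24163 mol.
From the equation the C:Si mole ratio is 2:1, so n(Si) = 3.24163 × 1/2 = 1.62081 mol.
Mass of Si = 1.62081 mol × 28.09 g/mol = 45.5287 g.
Actual mass collected = 45.5287 g × 0.667 = 30.3676 g.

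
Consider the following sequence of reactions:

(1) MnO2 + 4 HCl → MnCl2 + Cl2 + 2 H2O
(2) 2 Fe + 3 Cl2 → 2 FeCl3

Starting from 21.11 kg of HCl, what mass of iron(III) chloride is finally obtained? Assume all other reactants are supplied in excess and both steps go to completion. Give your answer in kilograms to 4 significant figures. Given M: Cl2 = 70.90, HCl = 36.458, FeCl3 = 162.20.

21.11 kg = 21110 g.
n(HCl) = 21110 / 36.458 = 579.02 mol.
Step 1 gives a 4:1 ratio of HCl to Cl2, so n(Cl2) = 144.76 mol.
In step 2 the Cl2:FeCl3 ratio is 3:2, so n(FeCl3) = 96.504 mol.
Mass of FeCl3 = 96.504 × 162.20 = 15653 g = 15.65 kg.

15.65 kg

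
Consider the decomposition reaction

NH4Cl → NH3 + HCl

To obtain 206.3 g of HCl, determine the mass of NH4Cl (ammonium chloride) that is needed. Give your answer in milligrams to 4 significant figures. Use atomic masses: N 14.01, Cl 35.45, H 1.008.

302700 mg

M(HCl) = 1.008 + 35.45 = 36.458 g/mol.
M(NH4Cl) = 14.01 + 4(1.008) + 35.45 = 53.492 g/mol.
n(HCl) = 206.30 g / 36.458 g/mol = 5.6586 mol.
From the equation the HCl:NH4Cl mole ratio is 1:1, so n(NH4Cl) = 5.6586 × 1/1 = 5.6586 mol.
Mass of NH4Cl = 5.6586 mol × 53.492 g/mol = 302.69 g.
Converting to mg: 302.69 g = 302700 mg.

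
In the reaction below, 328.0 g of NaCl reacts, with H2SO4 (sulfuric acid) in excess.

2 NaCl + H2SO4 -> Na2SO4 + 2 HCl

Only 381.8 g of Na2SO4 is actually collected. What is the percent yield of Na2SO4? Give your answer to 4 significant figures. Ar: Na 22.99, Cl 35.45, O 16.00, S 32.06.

M(NaCl) = 22.99 + 35.45 = 58.44 g/mol.
M(Na2SO4) = 2(22.99) + 32.06 + 4(16.00) = 142.04 g/mol.
n(NaCl) = 328.00 g / 58.44 g/mol = 5.6126 mol.
From the equation the NaCl:Na2SO4 mole ratio is 2:1, so n(Na2SO4) = 5.6126 × 1/2 = 2.8063 mol.
Mass of Na2SO4 = 2.8063 mol × 142.04 g/mol = 398.61 g.
This is the theoretical yield. Percent yield = 381.8 g / 398.61 g × 100% = 95.784%.

95.78 %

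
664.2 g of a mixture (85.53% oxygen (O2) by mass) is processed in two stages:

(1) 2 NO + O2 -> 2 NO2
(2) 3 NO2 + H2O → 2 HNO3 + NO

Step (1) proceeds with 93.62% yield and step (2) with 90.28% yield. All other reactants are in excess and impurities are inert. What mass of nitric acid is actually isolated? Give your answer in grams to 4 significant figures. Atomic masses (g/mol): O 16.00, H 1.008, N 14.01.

Pure O2 = 664.2 × 0.8553 = 568.09 g.
M(O2) = 2(16.00) = 32.00 g/mol.
M(HNO3) = 1.008 + 14.01 + 3(16.00) = 63.018 g/mol.
n(O2) = 568.09 / 32.00 = 17.753 mol.
Step 1 (O2:NO2 = 1:2): theoretical n(NO2) = 35.506 mol; at 93.62% yield, n(NO2) = 33.240 mol.
Step 2 (NO2:HNO3 = 3:2): theoretical n(HNO3) = 22.160 mol, so theoretical mass = 22.160 × 63.018 = 1396.5 g.
At 90.28% yield, actual mass of HNO3 = 1396.5 × 0.9028 = 1260.8 g.

1261 g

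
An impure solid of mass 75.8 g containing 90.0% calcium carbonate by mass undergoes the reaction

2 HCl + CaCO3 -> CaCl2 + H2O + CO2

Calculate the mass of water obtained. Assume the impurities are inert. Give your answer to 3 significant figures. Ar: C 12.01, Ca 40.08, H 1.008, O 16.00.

Mass of pure CaCO3 = 75.8 g × 0.900 = 68.22 g.
M(CaCO3) = 40.08 + 12.01 + 3(16.00) = 100.09 g/mol.
M(H2O) = 2(1.008) + 16.00 = 18.016 g/mol.
n(CaCO3) = 68.22 g / 100.09 g/mol = 0.6816 mol.
From the equation the CaCO3:H2O mole ratio is 1:1, so n(H2O) = 0.6816 × 1/1 = 0.6816 mol.
Mass of H2O = 0.6816 mol × 18.016 g/mol = 12.28 g.

12.3 g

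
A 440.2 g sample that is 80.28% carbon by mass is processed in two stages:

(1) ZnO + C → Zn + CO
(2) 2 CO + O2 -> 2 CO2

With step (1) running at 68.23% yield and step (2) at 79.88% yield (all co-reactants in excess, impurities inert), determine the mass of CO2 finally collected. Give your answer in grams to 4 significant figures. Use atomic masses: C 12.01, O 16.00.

Pure C = 440.2 × 0.8028 = 353.39 g.
M(C) = 12.01 g/mol.
M(CO2) = 12.01 + 2(16.00) = 44.01 g/mol.
n(C) = 353.39 / 12.01 = 29.425 mol.
Step 1 (C:CO = 1:1): theoretical n(CO) = 29.425 mol; at 68.23% yield, n(CO) = 20.077 mol.
Step 2 (CO:CO2 = 2:2): theoretical n(CO2) = 20.077 mol, so theoretical mass = 20.077 × 44.01 = 883.57 g.
At 79.88% yield, actual mass of CO2 = 883.57 × 0.7988 = 705.80 g.

705.8 g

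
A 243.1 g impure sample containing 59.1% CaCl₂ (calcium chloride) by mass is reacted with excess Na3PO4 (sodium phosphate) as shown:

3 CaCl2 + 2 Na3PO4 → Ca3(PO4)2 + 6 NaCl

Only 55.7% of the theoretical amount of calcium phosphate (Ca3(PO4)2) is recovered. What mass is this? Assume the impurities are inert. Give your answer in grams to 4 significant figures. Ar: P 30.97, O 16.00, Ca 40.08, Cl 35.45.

Pure CaCl2 available = 243.1 g × 0.591 = 143.67 g.
M(CaCl2) = 40.08 + 2(35.45) = 110.98 g/mol.
M(Ca3(PO4)2) = 3(40.08) + 2(30.97) + 8(16.00) = 310.18 g/mol.
n(CaCl2) = 143.67 g / 110.98 g/mol = 1.2946 mol.
From the equation the CaCl2:Ca3(PO4)2 mole ratio is 3:1, so n(Ca3(PO4)2) = 1.2946 × 1/3 = 0.43153 mol.
Mass of Ca3(PO4)2 = 0.43153 mol × 310.18 g/mol = 133.85 g.
Actual mass collected = 133.85 g × 0.557 = 74.555 g.

74.55 g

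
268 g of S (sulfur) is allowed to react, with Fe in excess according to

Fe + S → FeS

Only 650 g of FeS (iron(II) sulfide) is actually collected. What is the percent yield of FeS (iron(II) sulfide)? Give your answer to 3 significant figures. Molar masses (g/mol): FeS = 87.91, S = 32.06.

n(S) = 268.0 g / 32.06 g/mol = 8.359 mol.
From the equation the S:FeS mole ratio is 1:1, so n(FeS) = 8.359 × 1/1 = 8.359 mol.
Mass of FeS = 8.359 mol × 87.91 g/mol = 734.9 g.
This is the theoretical yield. Percent yield = 650 g / 734.9 g × 100% = 88.45%.

88.5 %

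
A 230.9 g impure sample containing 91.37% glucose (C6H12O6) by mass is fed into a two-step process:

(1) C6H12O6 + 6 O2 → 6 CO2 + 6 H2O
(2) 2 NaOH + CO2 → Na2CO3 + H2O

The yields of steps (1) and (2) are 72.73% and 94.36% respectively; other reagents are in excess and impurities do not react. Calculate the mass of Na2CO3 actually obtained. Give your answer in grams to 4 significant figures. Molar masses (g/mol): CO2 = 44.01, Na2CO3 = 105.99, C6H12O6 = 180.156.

Pure C6H12O6 = 230.9 × 0.9137 = 210.97 g.
n(C6H12O6) = 210.97 / 180.156 = 1.1711 mol.
Step 1 (C6H12O6:CO2 = 1:6): theoretical n(CO2) = 7.0264 mol; at 72.73% yield, n(CO2) = 5.1103 mol.
Step 2 (CO2:Na2CO3 = 1:1): theoretical n(Na2CO3) = 5.1103 mol, so theoretical mass = 5.1103 × 105.99 = 541.64 g.
At 94.36% yield, actual mass of Na2CO3 = 541.64 × 0.9436 = 511.09 g.

511.1 g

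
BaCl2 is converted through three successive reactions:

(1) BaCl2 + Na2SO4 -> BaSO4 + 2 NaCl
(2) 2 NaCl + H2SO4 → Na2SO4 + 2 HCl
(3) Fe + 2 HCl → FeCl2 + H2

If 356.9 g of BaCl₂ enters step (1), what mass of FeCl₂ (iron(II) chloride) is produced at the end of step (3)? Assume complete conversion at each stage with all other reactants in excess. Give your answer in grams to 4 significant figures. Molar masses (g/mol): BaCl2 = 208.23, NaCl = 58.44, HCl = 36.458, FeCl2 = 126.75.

n(BaCl2) = 356.9 / 208.23 = 1.7140 mol.
Reaction (1): BaCl2→NaCl ratio 1:2 ⇒ n(NaCl) = 3.4279 mol.
Reaction (2): NaCl→HCl ratio 2:2 ⇒ n(HCl) = 3.4279 mol.
Reaction (3): HCl→FeCl2 ratio 2:1 ⇒ n(FeCl2) = 1.7140 mol.
Mass of FeCl2 = 1.7140 × 126.75 = 217.25 g.

217.2 g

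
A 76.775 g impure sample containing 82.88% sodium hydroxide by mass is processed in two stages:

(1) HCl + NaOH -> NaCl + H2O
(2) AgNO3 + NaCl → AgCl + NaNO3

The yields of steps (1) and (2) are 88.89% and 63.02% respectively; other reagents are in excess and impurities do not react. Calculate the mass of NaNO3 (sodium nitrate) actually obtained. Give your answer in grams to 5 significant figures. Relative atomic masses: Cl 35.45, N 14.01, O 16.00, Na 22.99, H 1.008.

Pure NaOH = 76.775 × 0.8288 = 63.6311 g.
M(NaOH) = 22.99 + 16.00 + 1.008 = 39.998 g/mol.
M(NaNO3) = 22.99 + 14.01 + 3(16.00) = 85.00 g/mol.
n(NaOH) = 63.6311 / 39.998 = 1.59086 mol.
Step 1 (NaOH:NaCl = 1:1): theoretical n(NaCl) = 1.59086 mol; at 88.89% yield, n(NaCl) = 1.41411 mol.
Step 2 (NaCl:NaNO3 = 1:1): theoretical n(NaNO3) = 1.41411 mol, so theoretical mass = 1.41411 × 85.00 = 120.200 g.
At 63.02% yield, actual mass of NaNO3 = 120.200 × 0.6302 = 75.7498 g.

75.750 g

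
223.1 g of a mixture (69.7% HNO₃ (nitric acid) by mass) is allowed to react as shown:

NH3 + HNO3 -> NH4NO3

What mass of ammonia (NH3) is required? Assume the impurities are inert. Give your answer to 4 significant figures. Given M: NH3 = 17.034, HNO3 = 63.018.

Mass of pure HNO3 = 223.1 g × 0.697 = 155.50 g.
n(HNO3) = 155.50 g / 63.018 g/mol = 2.4676 mol.
From the equation the HNO3:NH3 mole ratio is 1:1, so n(NH3) = 2.4676 × 1/1 = 2.4676 mol.
Mass of NH3 = 2.4676 mol × 17.034 g/mol = 42.032 g.

42.03 g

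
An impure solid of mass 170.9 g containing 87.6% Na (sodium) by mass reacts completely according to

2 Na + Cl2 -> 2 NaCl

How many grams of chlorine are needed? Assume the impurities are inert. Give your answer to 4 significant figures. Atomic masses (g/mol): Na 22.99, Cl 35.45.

Mass of pure Na = 170.9 g × 0.876 = 149.71 g.
M(Na) = 22.99 g/mol.
M(Cl2) = 2(35.45) = 70.90 g/mol.
n(Na) = 149.71 g / 22.99 g/mol = 6.5119 mol.
From the equation the Na:Cl2 mole ratio is 2:1, so n(Cl2) = 6.5119 × 1/2 = 3.2559 mol.
Mass of Cl2 = 3.2559 mol × 70.90 g/mol = 230.85 g.

230.8 g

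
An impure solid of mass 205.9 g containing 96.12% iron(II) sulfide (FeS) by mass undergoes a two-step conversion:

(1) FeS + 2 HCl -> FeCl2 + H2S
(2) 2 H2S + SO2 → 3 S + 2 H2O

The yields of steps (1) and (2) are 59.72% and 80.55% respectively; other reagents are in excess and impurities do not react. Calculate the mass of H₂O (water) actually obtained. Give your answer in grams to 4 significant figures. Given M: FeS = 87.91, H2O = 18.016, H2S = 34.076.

Pure FeS = 205.9 × 0.9612 = 197.91 g.
n(FeS) = 197.91 / 87.91 = 2.2513 mol.
Step 1 (FeS:H2S = 1:1): theoretical n(H2S) = 2.2513 mol; at 59.72% yield, n(H2S) = 1.3445 mol.
Step 2 (H2S:H2O = 2:2): theoretical n(H2O) = 1.3445 mol, so theoretical mass = 1.3445 × 18.016 = 24.222 g.
At 80.55% yield, actual mass of H2O = 24.222 × 0.8055 = 19.511 g.

19.51 g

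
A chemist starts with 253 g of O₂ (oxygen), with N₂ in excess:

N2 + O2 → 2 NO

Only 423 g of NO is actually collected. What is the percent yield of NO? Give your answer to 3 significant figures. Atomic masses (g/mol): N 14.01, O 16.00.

M(O2) = 2(16.00) = 32.00 g/mol.
M(NO) = 14.01 + 16.00 = 30.01 g/mol.
n(O2) = 253.0 g / 32.00 g/mol = 7.906 mol.
From the equation the O2:NO mole ratio is 1:2, so n(NO) = 7.906 × 2/1 = 15.81 mol.
Mass of NO = 15.81 mol × 30.01 g/mol = 474.5 g.
This is the theoretical yield. Percent yield = 423 g / 474.5 g × 100% = 89.14%.

89.1 %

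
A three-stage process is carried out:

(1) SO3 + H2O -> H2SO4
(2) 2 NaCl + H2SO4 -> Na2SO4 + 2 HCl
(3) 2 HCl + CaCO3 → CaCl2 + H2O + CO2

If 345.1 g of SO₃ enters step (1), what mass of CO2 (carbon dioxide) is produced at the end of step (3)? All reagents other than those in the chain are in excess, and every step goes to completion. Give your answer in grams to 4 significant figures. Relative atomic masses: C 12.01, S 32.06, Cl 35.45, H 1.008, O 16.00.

M(SO3) = 32.06 + 3(16.00) = 80.06 g/mol.
M(CO2) = 12.01 + 2(16.00) = 44.01 g/mol.
n(SO3) = 345.1 / 80.06 = 4.3105 mol.
Reaction (1): SO3→H2SO4 ratio 1:1 ⇒ n(H2SO4) = 4.3105 mol.
Reaction (2): H2SO4→HCl ratio 1:2 ⇒ n(HCl) = 8.6210 mol.
Reaction (3): HCl→CO2 ratio 2:1 ⇒ n(CO2) = 4.3105 mol.
Mass of CO2 = 4.3105 × 44.01 = 189.71 g.

189.7 g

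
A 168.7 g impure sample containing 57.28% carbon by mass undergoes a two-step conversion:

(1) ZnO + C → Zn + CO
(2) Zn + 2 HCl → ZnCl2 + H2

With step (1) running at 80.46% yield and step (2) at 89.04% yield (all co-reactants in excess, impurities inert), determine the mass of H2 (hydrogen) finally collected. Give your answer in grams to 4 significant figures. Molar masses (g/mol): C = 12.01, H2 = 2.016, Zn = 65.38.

Pure C = 168.7 × 0.5728 = 96.631 g.
n(C) = 96.631 / 12.01 = 8.0459 mol.
Step 1 (C:Zn = 1:1): theoretical n(Zn) = 8.0459 mol; at 80.46% yield, n(Zn) = 6.4737 mol.
Step 2 (Zn:H2 = 1:1): theoretical n(H2) = 6.4737 mol, so theoretical mass = 6.4737 × 2.016 = 13.051 g.
At 89.04% yield, actual mass of H2 = 13.051 × 0.8904 = 11.621 g.

11.62 g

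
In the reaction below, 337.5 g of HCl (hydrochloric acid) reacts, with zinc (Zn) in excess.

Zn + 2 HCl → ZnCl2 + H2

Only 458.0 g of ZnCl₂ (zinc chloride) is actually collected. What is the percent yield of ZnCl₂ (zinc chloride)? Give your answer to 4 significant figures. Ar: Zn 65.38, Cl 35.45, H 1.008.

M(HCl) = 1.008 + 35.45 = 36.458 g/mol.
M(ZnCl2) = 65.38 + 2(35.45) = 136.28 g/mol.
n(HCl) = 337.50 g / 36.458 g/mol = 9.2572 mol.
From the equation the HCl:ZnCl2 mole ratio is 2:1, so n(ZnCl2) = 9.2572 × 1/2 = 4.6286 mol.
Mass of ZnCl2 = 4.6286 mol × 136.28 g/mol = 630.79 g.
This is the theoretical yield. Percent yield = 458.0 g / 630.79 g × 100% = 72.608%.

72.61 %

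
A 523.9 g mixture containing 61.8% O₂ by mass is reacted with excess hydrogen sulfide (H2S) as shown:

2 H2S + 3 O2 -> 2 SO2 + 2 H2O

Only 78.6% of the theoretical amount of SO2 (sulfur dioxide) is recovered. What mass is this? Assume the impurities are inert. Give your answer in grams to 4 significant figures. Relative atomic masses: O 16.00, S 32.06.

339.6 g

Pure O2 available = 523.9 g × 0.618 = 323.77 g.
M(O2) = 2(16.00) = 32.00 g/mol.
M(SO2) = 32.06 + 2(16.00) = 64.06 g/mol.
n(O2) = 323.77 g / 32.00 g/mol = 10.118 mol.
From the equation the O2:SO2 mole ratio is 3:2, so n(SO2) = 10.118 × 2/3 = 6.7452 mol.
Mass of SO2 = 6.7452 mol × 64.06 g/mol = 432.10 g.
Actual mass collected = 432.10 g × 0.786 = 339.63 g.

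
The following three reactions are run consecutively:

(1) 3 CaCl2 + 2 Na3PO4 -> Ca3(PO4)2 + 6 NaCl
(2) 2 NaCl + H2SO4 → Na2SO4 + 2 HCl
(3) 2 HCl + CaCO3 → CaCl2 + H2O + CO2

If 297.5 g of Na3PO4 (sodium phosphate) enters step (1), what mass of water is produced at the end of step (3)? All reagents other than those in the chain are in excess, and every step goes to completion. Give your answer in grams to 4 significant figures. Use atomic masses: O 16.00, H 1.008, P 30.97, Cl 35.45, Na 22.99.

M(Na3PO4) = 3(22.99) + 30.97 + 4(16.00) = 163.94 g/mol.
M(H2O) = 2(1.008) + 16.00 = 18.016 g/mol.
n(Na3PO4) = 297.5 / 163.94 = 1.8147 mol.
Reaction (1): Na3PO4→NaCl ratio 2:6 ⇒ n(NaCl) = 5.4441 mol.
Reaction (2): NaCl→HCl ratio 2:2 ⇒ n(HCl) = 5.4441 mol.
Reaction (3): HCl→H2O ratio 2:1 ⇒ n(H2O) = 2.7220 mol.
Mass of H2O = 2.7220 × 18.016 = 49.040 g.

49.04 g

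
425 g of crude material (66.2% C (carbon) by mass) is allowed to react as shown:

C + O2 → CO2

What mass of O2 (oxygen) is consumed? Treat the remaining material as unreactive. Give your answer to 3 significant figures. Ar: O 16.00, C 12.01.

Mass of pure C = 425 g × 0.662 = 281.4 g.
M(C) = 12.01 g/mol.
M(O2) = 2(16.00) = 32.00 g/mol.
n(C) = 281.4 g / 12.01 g/mol = 23.43 mol.
From the equation the C:O2 mole ratio is 1:1, so n(O2) = 23.43 × 1/1 = 23.43 mol.
Mass of O2 = 23.43 mol × 32.00 g/mol = 749.6 g.

750 g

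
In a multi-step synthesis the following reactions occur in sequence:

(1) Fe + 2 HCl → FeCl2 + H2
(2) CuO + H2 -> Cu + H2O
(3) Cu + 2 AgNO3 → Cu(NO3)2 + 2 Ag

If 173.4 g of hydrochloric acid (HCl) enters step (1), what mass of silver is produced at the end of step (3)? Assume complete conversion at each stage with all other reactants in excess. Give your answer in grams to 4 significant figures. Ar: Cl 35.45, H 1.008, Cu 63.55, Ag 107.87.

M(HCl) = 1.008 + 35.45 = 36.458 g/mol.
M(Ag) = 107.87 g/mol.
n(HCl) = 173.4 / 36.458 = 4.7562 mol.
Reaction (1): HCl→H2 ratio 2:1 ⇒ n(H2) = 2.3781 mol.
Reaction (2): H2→Cu ratio 1:1 ⇒ n(Cu) = 2.3781 mol.
Reaction (3): Cu→Ag ratio 1:2 ⇒ n(Ag) = 4.7562 mol.
Mass of Ag = 4.7562 × 107.87 = 513.05 g.

513.0 g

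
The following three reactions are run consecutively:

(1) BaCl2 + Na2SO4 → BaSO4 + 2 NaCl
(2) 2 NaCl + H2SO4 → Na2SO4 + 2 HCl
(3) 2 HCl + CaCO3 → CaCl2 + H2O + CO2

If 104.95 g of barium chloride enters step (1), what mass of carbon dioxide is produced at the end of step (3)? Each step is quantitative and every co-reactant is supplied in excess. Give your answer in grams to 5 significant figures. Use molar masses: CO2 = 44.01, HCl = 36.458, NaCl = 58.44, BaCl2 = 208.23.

n(BaCl2) = 104.95 / 208.23 = 0.504010 mol.
Reaction (1): BaCl2→NaCl ratio 1:2 ⇒ n(NaCl) = 1.00802 mol.
Reaction (2): NaCl→HCl ratio 2:2 ⇒ n(HCl) = 1.00802 mol.
Reaction (3): HCl→CO2 ratio 2:1 ⇒ n(CO2) = 0.504010 mol.
Mass of CO2 = 0.504010 × 44.01 = 22.1815 g.

22.181 g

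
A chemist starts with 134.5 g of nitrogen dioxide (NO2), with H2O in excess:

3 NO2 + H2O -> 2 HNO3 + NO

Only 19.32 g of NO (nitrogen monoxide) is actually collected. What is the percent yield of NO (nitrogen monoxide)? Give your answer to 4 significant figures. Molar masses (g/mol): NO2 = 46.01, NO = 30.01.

66.07 %

n(NO2) = 134.50 g / 46.01 g/mol = 2.9233 mol.
From the equation the NO2:NO mole ratio is 3:1, so n(NO) = 2.9233 × 1/3 = 0.97443 mol.
Mass of NO = 0.97443 mol × 30.01 g/mol = 29.243 g.
This is the theoretical yield. Percent yield = 19.32 g / 29.243 g × 100% = 66.068%.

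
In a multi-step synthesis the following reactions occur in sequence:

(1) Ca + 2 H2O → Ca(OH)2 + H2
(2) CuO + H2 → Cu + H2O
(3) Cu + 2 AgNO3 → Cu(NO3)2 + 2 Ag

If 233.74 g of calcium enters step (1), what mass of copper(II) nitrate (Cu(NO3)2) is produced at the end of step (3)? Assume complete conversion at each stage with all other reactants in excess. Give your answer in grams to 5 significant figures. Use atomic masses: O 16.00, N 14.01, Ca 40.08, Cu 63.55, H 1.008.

1093.9 g

M(Ca) = 40.08 g/mol.
M(Cu(NO3)2) = 63.55 + 2(14.01) + 6(16.00) = 187.57 g/mol.
n(Ca) = 233.74 / 40.08 = 5.83184 mol.
Reaction (1): Ca→H2 ratio 1:1 ⇒ n(H2) = 5.83184 mol.
Reaction (2): H2→Cu ratio 1:1 ⇒ n(Cu) = 5.83184 mol.
Reaction (3): Cu→Cu(NO3)2 ratio 1:1 ⇒ n(Cu(NO3)2) = 5.83184 mol.
Mass of Cu(NO3)2 = 5.83184 × 187.57 = 1093.88 g.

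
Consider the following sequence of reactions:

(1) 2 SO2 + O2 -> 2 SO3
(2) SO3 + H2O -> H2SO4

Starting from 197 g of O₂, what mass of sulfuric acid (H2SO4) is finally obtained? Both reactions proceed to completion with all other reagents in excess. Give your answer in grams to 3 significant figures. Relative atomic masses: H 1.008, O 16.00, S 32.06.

1210 g

M(O2) = 2(16.00) = 32.00 g/mol.
M(H2SO4) = 2(1.008) + 32.06 + 4(16.00) = 98.076 g/mol.
n(O2) = 197.0 / 32.00 = 6.156 mol.
Step 1 gives a 1:2 ratio of O2 to SO3, so n(SO3) = 12.31 mol.
In step 2 the SO3:H2SO4 ratio is 1:1, so n(H2SO4) = 12.31 mol.
Mass of H2SO4 = 12.31 × 98.076 = 1208 g.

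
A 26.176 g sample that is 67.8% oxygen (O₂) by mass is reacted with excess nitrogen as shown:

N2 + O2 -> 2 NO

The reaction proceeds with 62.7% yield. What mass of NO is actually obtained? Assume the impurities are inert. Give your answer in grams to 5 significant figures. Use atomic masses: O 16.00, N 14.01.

20.871 g

Pure O2 available = 26.176 g × 0.678 = 17.7473 g.
M(O2) = 2(16.00) = 32.00 g/mol.
M(NO) = 14.01 + 16.00 = 30.01 g/mol.
n(O2) = 17.7473 g / 32.00 g/mol = 0.554604 mol.
From the equation the O2:NO mole ratio is 1:2, so n(NO) = 0.554604 × 2/1 = 1.10921 mol.
Mass of NO = 1.10921 mol × 30.01 g/mol = 33.2873 g.
Actual mass collected = 33.2873 g × 0.627 = 20.8712 g.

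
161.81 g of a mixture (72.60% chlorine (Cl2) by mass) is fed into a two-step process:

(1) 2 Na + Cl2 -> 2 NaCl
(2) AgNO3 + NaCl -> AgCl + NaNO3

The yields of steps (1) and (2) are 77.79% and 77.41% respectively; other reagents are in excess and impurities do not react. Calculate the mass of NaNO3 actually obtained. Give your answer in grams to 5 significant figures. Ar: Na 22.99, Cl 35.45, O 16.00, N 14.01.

169.62 g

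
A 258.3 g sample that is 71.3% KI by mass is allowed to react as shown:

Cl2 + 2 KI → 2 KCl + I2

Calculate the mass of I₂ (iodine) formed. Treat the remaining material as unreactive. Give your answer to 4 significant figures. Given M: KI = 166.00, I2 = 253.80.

Mass of pure KI = 258.3 g × 0.713 = 184.17 g.
n(KI) = 184.17 g / 166.00 g/mol = 1.1094 mol.
From the equation the KI:I2 mole ratio is 2:1, so n(I2) = 1.1094 × 1/2 = 0.55472 mol.
Mass of I2 = 0.55472 mol × 253.80 g/mol = 140.79 g.

140.8 g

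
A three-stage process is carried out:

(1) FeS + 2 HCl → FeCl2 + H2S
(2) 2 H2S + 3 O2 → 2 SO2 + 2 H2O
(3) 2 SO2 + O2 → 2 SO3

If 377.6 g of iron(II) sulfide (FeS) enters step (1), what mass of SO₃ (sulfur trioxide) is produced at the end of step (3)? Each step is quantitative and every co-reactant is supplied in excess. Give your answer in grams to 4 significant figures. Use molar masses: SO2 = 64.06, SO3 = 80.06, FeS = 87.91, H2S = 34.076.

343.9 g

n(FeS) = 377.6 / 87.91 = 4.2953 mol.
Reaction (1): FeS→H2S ratio 1:1 ⇒ n(H2S) = 4.2953 mol.
Reaction (2): H2S→SO2 ratio 2:2 ⇒ n(SO2) = 4.2953 mol.
Reaction (3): SO2→SO3 ratio 2:2 ⇒ n(SO3) = 4.2953 mol.
Mass of SO3 = 4.2953 × 80.06 = 343.88 g.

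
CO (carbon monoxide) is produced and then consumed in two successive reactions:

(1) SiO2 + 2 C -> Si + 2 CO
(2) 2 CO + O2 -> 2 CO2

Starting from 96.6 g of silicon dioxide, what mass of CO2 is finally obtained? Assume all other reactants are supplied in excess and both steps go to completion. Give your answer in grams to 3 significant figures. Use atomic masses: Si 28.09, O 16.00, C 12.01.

M(SiO2) = 28.09 + 2(16.00) = 60.09 g/mol.
M(CO2) = 12.01 + 2(16.00) = 44.01 g/mol.
n(SiO2) = 96.60 / 60.09 = 1.608 mol.
Step 1 gives a 1:2 ratio of SiO2 to CO, so n(CO) = 3.215 mol.
In step 2 the CO:CO2 ratio is 2:2, so n(CO2) = 3.215 mol.
Mass of CO2 = 3.215 × 44.01 = 141.5 g.

141 g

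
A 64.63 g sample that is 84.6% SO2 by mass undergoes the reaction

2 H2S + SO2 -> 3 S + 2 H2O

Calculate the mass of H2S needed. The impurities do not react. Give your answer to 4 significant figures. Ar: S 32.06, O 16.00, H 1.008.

58.17 g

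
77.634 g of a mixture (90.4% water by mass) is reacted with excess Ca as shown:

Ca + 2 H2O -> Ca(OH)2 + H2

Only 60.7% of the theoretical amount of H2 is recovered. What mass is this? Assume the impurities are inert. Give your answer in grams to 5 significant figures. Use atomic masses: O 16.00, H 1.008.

Pure H2O available = 77.634 g × 0.904 = 70.1811 g.
M(H2O) = 2(1.008) + 16.00 = 18.016 g/mol.
M(H2) = 2(1.008) = 2.016 g/mol.
n(H2O) = 70.1811 g / 18.016 g/mol = 3.89549 mol.
From the equation the H2O:H2 mole ratio is 2:1, so n(H2) = 3.89549 × 1/2 = 1.94774 mol.
Mass of H2 = 1.94774 mol × 2.016 g/mol = 3.92665 g.
Actual mass collected = 3.92665 g × 0.607 = 2.38348 g.

2.3835 g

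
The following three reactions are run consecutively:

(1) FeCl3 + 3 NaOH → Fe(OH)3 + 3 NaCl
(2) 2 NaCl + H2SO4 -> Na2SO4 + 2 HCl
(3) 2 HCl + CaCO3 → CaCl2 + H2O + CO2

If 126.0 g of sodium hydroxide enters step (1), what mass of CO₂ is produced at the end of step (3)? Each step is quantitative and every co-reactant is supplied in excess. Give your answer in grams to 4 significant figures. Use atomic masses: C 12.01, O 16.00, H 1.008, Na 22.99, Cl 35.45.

M(NaOH) = 22.99 + 16.00 + 1.008 = 39.998 g/mol.
M(CO2) = 12.01 + 2(16.00) = 44.01 g/mol.
n(NaOH) = 126.0 / 39.998 = 3.1502 mol.
Reaction (1): NaOH→NaCl ratio 3:3 ⇒ n(NaCl) = 3.1502 mol.
Reaction (2): NaCl→HCl ratio 2:2 ⇒ n(HCl) = 3.1502 mol.
Reaction (3): HCl→CO2 ratio 2:1 ⇒ n(CO2) = 1.5751 mol.
Mass of CO2 = 1.5751 × 44.01 = 69.319 g.

69.32 g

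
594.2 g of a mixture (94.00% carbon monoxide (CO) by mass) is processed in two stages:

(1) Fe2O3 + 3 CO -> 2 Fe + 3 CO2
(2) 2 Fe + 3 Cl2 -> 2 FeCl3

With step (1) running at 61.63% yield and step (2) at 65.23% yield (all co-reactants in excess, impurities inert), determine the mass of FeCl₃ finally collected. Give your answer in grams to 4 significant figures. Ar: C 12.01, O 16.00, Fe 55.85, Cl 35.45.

Pure CO = 594.2 × 0.9400 = 558.55 g.
M(CO) = 12.01 + 16.00 = 28.01 g/mol.
M(FeCl3) = 55.85 + 3(35.45) = 162.20 g/mol.
n(CO) = 558.55 / 28.01 = 19.941 mol.
Step 1 (CO:Fe = 3:2): theoretical n(Fe) = 13.294 mol; at 61.63% yield, n(Fe) = 8.1931 mol.
Step 2 (Fe:FeCl3 = 2:2): theoretical n(FeCl3) = 8.1931 mol, so theoretical mass = 8.1931 × 162.20 = 1328.9 g.
At 65.23% yield, actual mass of FeCl3 = 1328.9 × 0.6523 = 866.86 g.

866.9 g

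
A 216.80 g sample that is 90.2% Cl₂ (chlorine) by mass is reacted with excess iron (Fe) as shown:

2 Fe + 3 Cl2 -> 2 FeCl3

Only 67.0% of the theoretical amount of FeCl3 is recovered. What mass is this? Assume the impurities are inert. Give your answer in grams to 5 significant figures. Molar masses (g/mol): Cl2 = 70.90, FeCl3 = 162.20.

Pure Cl2 available = 216.80 g × 0.902 = 195.554 g.
n(Cl2) = 195.554 g / 70.90 g/mol = 2.75816 mol.
From the equation the Cl2:FeCl3 mole ratio is 3:2, so n(FeCl3) = 2.75816 × 2/3 = 1.83877 mol.
Mass of FeCl3 = 1.83877 mol × 162.20 g/mol = 298.249 g.
Actual mass collected = 298.249 g × 0.670 = 199.827 g.

199.83 g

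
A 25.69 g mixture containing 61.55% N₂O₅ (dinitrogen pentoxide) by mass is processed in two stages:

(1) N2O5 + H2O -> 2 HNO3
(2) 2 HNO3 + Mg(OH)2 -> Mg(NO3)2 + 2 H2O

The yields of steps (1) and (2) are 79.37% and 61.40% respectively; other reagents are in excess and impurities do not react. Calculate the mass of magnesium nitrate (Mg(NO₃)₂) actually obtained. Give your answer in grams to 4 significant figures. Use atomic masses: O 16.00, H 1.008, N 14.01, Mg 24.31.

Pure N2O5 = 25.69 × 0.6155 = 15.812 g.
M(N2O5) = 2(14.01) + 5(16.00) = 108.02 g/mol.
M(Mg(NO3)2) = 24.31 + 2(14.01) + 6(16.00) = 148.33 g/mol.
n(N2O5) = 15.812 / 108.02 = 0.14638 mol.
Step 1 (N2O5:HNO3 = 1:2): theoretical n(HNO3) = 0.29276 mol; at 79.37% yield, n(HNO3) = 0.23237 mol.
Step 2 (HNO3:Mg(NO3)2 = 2:1): theoretical n(Mg(NO3)2) = 0.11618 mol, so theoretical mass = 0.11618 × 148.33 = 17.233 g.
At 61.40% yield, actual mass of Mg(NO3)2 = 17.233 × 0.6140 = 10.581 g.

10.58 g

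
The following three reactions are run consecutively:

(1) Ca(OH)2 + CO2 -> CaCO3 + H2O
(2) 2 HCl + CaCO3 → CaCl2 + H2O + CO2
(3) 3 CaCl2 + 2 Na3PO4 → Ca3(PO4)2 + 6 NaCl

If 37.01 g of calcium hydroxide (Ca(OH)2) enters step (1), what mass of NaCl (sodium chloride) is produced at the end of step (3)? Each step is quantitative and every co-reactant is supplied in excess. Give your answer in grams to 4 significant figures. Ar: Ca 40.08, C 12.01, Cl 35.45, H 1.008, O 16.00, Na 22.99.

58.38 g

M(Ca(OH)2) = 40.08 + 2(16.00) + 2(1.008) = 74.096 g/mol.
M(NaCl) = 22.99 + 35.45 = 58.44 g/mol.
n(Ca(OH)2) = 37.01 / 74.096 = 0.49949 mol.
Reaction (1): Ca(OH)2→CaCO3 ratio 1:1 ⇒ n(CaCO3) = 0.49949 mol.
Reaction (2): CaCO3→CaCl2 ratio 1:1 ⇒ n(CaCl2) = 0.49949 mol.
Reaction (3): CaCl2→NaCl ratio 3:6 ⇒ n(NaCl) = 0.99897 mol.
Mass of NaCl = 0.99897 × 58.44 = 58.380 g.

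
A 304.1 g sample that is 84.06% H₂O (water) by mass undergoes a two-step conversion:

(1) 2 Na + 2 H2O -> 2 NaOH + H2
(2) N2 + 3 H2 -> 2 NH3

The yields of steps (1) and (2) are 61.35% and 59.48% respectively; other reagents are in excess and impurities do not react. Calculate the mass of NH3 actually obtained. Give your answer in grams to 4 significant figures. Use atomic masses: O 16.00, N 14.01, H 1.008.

29.40 g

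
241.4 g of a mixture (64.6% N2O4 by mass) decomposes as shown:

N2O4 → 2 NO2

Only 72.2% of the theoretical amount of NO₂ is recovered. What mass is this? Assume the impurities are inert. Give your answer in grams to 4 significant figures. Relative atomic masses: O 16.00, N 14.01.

112.6 g

Pure N2O4 available = 241.4 g × 0.646 = 155.94 g.
M(N2O4) = 2(14.01) + 4(16.00) = 92.02 g/mol.
M(NO2) = 14.01 + 2(16.00) = 46.01 g/mol.
n(N2O4) = 155.94 g / 92.02 g/mol = 1.6947 mol.
From the equation the N2O4:NO2 mole ratio is 1:2, so n(NO2) = 1.6947 × 2/1 = 3.3894 mol.
Mass of NO2 = 3.3894 mol × 46.01 g/mol = 155.94 g.
Actual mass collected = 155.94 g × 0.722 = 112.59 g.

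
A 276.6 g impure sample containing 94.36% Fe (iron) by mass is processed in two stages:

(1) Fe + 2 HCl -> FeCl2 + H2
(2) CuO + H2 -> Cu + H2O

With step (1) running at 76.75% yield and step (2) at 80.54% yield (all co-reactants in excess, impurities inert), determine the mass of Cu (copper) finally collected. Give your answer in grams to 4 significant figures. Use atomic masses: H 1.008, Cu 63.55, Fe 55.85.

183.6 g

Pure Fe = 276.6 × 0.9436 = 261.00 g.
M(Fe) = 55.85 g/mol.
M(Cu) = 63.55 g/mol.
n(Fe) = 261.00 / 55.85 = 4.6732 mol.
Step 1 (Fe:H2 = 1:1): theoretical n(H2) = 4.6732 mol; at 76.75% yield, n(H2) = 3.5867 mol.
Step 2 (H2:Cu = 1:1): theoretical n(Cu) = 3.5867 mol, so theoretical mass = 3.5867 × 63.55 = 227.93 g.
At 80.54% yield, actual mass of Cu = 227.93 × 0.8054 = 183.58 g.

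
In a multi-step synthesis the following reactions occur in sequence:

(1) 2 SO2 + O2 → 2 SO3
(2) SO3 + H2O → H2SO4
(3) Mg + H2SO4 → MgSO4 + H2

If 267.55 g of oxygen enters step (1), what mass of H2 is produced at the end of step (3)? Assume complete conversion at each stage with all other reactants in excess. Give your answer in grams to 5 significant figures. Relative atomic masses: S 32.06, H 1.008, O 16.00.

33.711 g

M(O2) = 2(16.00) = 32.00 g/mol.
M(H2) = 2(1.008) = 2.016 g/mol.
n(O2) = 267.55 / 32.00 = 8.36094 mol.
Reaction (1): O2→SO3 ratio 1:2 ⇒ n(SO3) = 16.7219 mol.
Reaction (2): SO3→H2SO4 ratio 1:1 ⇒ n(H2SO4) = 16.7219 mol.
Reaction (3): H2SO4→H2 ratio 1:1 ⇒ n(H2) = 16.7219 mol.
Mass of H2 = 16.7219 × 2.016 = 33.7113 g.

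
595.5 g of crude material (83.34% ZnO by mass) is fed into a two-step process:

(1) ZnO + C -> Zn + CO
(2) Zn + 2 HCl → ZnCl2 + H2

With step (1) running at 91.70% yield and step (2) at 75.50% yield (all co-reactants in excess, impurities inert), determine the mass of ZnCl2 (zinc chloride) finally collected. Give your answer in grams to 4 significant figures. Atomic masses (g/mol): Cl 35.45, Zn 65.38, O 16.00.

Pure ZnO = 595.5 × 0.8334 = 496.29 g.
M(ZnO) = 65.38 + 16.00 = 81.38 g/mol.
M(ZnCl2) = 65.38 + 2(35.45) = 136.28 g/mol.
n(ZnO) = 496.29 / 81.38 = 6.0984 mol.
Step 1 (ZnO:Zn = 1:1): theoretical n(Zn) = 6.0984 mol; at 91.70% yield, n(Zn) = 5.5923 mol.
Step 2 (Zn:ZnCl2 = 1:1): theoretical n(ZnCl2) = 5.5923 mol, so theoretical mass = 5.5923 × 136.28 = 762.11 g.
At 75.50% yield, actual mass of ZnCl2 = 762.11 × 0.7550 = 575.39 g.

575.4 g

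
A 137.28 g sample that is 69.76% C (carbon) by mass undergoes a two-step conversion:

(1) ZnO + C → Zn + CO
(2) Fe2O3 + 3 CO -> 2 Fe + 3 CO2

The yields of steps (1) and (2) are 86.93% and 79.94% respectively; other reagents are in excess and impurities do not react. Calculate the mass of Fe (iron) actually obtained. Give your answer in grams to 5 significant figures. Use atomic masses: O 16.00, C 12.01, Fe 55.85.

Pure C = 137.28 × 0.6976 = 95.7665 g.
M(C) = 12.01 g/mol.
M(Fe) = 55.85 g/mol.
n(C) = 95.7665 / 12.01 = 7.97390 mol.
Step 1 (C:CO = 1:1): theoretical n(CO) = 7.97390 mol; at 86.93% yield, n(CO) = 6.93171 mol.
Step 2 (CO:Fe = 3:2): theoretical n(Fe) = 4.62114 mol, so theoretical mass = 4.62114 × 55.85 = 258.091 g.
At 79.94% yield, actual mass of Fe = 258.091 × 0.7994 = 206.318 g.

206.32 g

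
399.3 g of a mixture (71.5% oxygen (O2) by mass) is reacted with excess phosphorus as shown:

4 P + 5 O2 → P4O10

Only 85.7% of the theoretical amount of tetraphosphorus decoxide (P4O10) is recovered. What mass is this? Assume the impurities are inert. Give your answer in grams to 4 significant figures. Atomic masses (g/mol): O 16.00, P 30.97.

Pure O2 available = 399.3 g × 0.715 = 285.50 g.
M(O2) = 2(16.00) = 32.00 g/mol.
M(P4O10) = 4(30.97) + 10(16.00) = 283.88 g/mol.
n(O2) = 285.50 g / 32.00 g/mol = 8.9219 mol.
From the equation the O2:P4O10 mole ratio is 5:1, so n(P4O10) = 8.9219 × 1/5 = 1.7844 mol.
Mass of P4O10 = 1.7844 mol × 283.88 g/mol = 506.55 g.
Actual mass collected = 506.55 g × 0.857 = 434.11 g.

434.1 g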